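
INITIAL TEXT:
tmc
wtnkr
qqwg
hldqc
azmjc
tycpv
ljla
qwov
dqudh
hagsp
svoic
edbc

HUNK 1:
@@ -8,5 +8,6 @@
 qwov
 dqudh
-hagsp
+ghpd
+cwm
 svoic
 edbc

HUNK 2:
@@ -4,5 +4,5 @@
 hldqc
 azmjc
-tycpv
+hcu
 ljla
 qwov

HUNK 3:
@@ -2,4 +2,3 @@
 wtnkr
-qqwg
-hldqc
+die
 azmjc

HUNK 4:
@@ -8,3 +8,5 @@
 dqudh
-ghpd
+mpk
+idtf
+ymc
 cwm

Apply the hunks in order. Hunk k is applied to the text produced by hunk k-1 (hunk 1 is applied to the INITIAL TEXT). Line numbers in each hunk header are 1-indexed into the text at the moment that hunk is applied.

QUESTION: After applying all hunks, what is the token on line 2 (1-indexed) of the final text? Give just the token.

Answer: wtnkr

Derivation:
Hunk 1: at line 8 remove [hagsp] add [ghpd,cwm] -> 13 lines: tmc wtnkr qqwg hldqc azmjc tycpv ljla qwov dqudh ghpd cwm svoic edbc
Hunk 2: at line 4 remove [tycpv] add [hcu] -> 13 lines: tmc wtnkr qqwg hldqc azmjc hcu ljla qwov dqudh ghpd cwm svoic edbc
Hunk 3: at line 2 remove [qqwg,hldqc] add [die] -> 12 lines: tmc wtnkr die azmjc hcu ljla qwov dqudh ghpd cwm svoic edbc
Hunk 4: at line 8 remove [ghpd] add [mpk,idtf,ymc] -> 14 lines: tmc wtnkr die azmjc hcu ljla qwov dqudh mpk idtf ymc cwm svoic edbc
Final line 2: wtnkr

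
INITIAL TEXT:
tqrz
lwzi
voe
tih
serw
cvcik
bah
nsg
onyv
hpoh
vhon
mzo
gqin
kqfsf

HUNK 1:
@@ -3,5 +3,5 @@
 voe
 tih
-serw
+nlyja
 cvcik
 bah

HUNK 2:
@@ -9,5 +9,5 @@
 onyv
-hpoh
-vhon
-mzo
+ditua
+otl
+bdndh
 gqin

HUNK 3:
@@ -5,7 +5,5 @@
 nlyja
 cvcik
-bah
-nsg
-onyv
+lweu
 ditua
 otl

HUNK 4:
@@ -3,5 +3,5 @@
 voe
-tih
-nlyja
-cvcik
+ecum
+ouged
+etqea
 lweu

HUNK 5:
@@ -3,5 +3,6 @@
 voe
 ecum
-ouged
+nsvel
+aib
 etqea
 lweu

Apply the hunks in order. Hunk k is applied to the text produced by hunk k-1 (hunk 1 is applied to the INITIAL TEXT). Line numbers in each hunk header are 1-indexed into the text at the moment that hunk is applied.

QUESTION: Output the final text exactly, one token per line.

Hunk 1: at line 3 remove [serw] add [nlyja] -> 14 lines: tqrz lwzi voe tih nlyja cvcik bah nsg onyv hpoh vhon mzo gqin kqfsf
Hunk 2: at line 9 remove [hpoh,vhon,mzo] add [ditua,otl,bdndh] -> 14 lines: tqrz lwzi voe tih nlyja cvcik bah nsg onyv ditua otl bdndh gqin kqfsf
Hunk 3: at line 5 remove [bah,nsg,onyv] add [lweu] -> 12 lines: tqrz lwzi voe tih nlyja cvcik lweu ditua otl bdndh gqin kqfsf
Hunk 4: at line 3 remove [tih,nlyja,cvcik] add [ecum,ouged,etqea] -> 12 lines: tqrz lwzi voe ecum ouged etqea lweu ditua otl bdndh gqin kqfsf
Hunk 5: at line 3 remove [ouged] add [nsvel,aib] -> 13 lines: tqrz lwzi voe ecum nsvel aib etqea lweu ditua otl bdndh gqin kqfsf

Answer: tqrz
lwzi
voe
ecum
nsvel
aib
etqea
lweu
ditua
otl
bdndh
gqin
kqfsf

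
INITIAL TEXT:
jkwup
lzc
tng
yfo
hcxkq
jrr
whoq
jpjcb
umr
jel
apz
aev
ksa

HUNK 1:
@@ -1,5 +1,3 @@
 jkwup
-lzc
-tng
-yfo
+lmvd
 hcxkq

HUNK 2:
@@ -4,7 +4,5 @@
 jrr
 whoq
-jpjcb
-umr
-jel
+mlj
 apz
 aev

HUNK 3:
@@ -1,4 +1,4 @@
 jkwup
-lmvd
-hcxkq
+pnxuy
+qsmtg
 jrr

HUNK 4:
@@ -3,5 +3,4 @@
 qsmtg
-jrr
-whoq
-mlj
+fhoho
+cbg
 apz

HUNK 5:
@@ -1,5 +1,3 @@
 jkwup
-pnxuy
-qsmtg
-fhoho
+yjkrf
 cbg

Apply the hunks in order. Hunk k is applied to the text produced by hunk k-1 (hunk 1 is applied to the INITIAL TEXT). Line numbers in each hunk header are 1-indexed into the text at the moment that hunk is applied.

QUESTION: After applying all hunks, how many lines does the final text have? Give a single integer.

Answer: 6

Derivation:
Hunk 1: at line 1 remove [lzc,tng,yfo] add [lmvd] -> 11 lines: jkwup lmvd hcxkq jrr whoq jpjcb umr jel apz aev ksa
Hunk 2: at line 4 remove [jpjcb,umr,jel] add [mlj] -> 9 lines: jkwup lmvd hcxkq jrr whoq mlj apz aev ksa
Hunk 3: at line 1 remove [lmvd,hcxkq] add [pnxuy,qsmtg] -> 9 lines: jkwup pnxuy qsmtg jrr whoq mlj apz aev ksa
Hunk 4: at line 3 remove [jrr,whoq,mlj] add [fhoho,cbg] -> 8 lines: jkwup pnxuy qsmtg fhoho cbg apz aev ksa
Hunk 5: at line 1 remove [pnxuy,qsmtg,fhoho] add [yjkrf] -> 6 lines: jkwup yjkrf cbg apz aev ksa
Final line count: 6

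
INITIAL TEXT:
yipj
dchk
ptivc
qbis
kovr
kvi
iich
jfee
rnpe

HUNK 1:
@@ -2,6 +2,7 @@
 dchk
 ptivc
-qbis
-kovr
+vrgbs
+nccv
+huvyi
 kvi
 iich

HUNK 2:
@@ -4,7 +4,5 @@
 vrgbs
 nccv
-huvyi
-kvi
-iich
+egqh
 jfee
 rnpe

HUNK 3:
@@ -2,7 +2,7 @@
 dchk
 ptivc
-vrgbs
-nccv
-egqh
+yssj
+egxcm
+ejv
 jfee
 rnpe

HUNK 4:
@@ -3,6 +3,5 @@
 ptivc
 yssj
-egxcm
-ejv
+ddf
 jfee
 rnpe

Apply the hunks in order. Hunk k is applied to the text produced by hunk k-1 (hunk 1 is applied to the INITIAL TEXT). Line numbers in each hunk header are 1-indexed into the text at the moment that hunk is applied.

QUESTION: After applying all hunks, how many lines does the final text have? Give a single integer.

Hunk 1: at line 2 remove [qbis,kovr] add [vrgbs,nccv,huvyi] -> 10 lines: yipj dchk ptivc vrgbs nccv huvyi kvi iich jfee rnpe
Hunk 2: at line 4 remove [huvyi,kvi,iich] add [egqh] -> 8 lines: yipj dchk ptivc vrgbs nccv egqh jfee rnpe
Hunk 3: at line 2 remove [vrgbs,nccv,egqh] add [yssj,egxcm,ejv] -> 8 lines: yipj dchk ptivc yssj egxcm ejv jfee rnpe
Hunk 4: at line 3 remove [egxcm,ejv] add [ddf] -> 7 lines: yipj dchk ptivc yssj ddf jfee rnpe
Final line count: 7

Answer: 7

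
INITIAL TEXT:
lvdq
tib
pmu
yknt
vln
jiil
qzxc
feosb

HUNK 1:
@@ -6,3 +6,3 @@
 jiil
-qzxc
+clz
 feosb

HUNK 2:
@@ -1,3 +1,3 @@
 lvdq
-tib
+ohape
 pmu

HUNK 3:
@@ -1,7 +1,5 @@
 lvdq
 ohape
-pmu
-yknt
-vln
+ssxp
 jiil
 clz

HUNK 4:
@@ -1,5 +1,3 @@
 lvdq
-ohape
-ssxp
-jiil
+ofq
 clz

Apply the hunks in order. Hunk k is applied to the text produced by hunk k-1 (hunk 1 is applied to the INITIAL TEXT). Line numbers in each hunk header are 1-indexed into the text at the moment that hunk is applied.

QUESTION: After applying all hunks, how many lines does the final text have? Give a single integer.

Hunk 1: at line 6 remove [qzxc] add [clz] -> 8 lines: lvdq tib pmu yknt vln jiil clz feosb
Hunk 2: at line 1 remove [tib] add [ohape] -> 8 lines: lvdq ohape pmu yknt vln jiil clz feosb
Hunk 3: at line 1 remove [pmu,yknt,vln] add [ssxp] -> 6 lines: lvdq ohape ssxp jiil clz feosb
Hunk 4: at line 1 remove [ohape,ssxp,jiil] add [ofq] -> 4 lines: lvdq ofq clz feosb
Final line count: 4

Answer: 4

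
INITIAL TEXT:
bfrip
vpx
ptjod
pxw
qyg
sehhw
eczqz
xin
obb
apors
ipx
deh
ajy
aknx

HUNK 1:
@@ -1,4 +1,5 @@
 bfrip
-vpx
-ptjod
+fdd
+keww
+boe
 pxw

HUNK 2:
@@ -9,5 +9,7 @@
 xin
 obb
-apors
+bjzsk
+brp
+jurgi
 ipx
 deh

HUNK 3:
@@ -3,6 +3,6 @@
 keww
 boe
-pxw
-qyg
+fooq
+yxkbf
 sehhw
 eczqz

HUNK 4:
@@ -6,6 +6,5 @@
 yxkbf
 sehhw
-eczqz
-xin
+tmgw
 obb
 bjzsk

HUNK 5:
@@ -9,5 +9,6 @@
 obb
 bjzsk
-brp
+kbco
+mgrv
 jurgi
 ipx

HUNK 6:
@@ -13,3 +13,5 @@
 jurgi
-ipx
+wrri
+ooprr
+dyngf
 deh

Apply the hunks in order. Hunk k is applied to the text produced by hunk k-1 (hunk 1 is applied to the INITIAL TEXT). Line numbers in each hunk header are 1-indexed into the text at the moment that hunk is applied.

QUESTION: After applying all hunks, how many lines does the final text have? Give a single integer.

Answer: 19

Derivation:
Hunk 1: at line 1 remove [vpx,ptjod] add [fdd,keww,boe] -> 15 lines: bfrip fdd keww boe pxw qyg sehhw eczqz xin obb apors ipx deh ajy aknx
Hunk 2: at line 9 remove [apors] add [bjzsk,brp,jurgi] -> 17 lines: bfrip fdd keww boe pxw qyg sehhw eczqz xin obb bjzsk brp jurgi ipx deh ajy aknx
Hunk 3: at line 3 remove [pxw,qyg] add [fooq,yxkbf] -> 17 lines: bfrip fdd keww boe fooq yxkbf sehhw eczqz xin obb bjzsk brp jurgi ipx deh ajy aknx
Hunk 4: at line 6 remove [eczqz,xin] add [tmgw] -> 16 lines: bfrip fdd keww boe fooq yxkbf sehhw tmgw obb bjzsk brp jurgi ipx deh ajy aknx
Hunk 5: at line 9 remove [brp] add [kbco,mgrv] -> 17 lines: bfrip fdd keww boe fooq yxkbf sehhw tmgw obb bjzsk kbco mgrv jurgi ipx deh ajy aknx
Hunk 6: at line 13 remove [ipx] add [wrri,ooprr,dyngf] -> 19 lines: bfrip fdd keww boe fooq yxkbf sehhw tmgw obb bjzsk kbco mgrv jurgi wrri ooprr dyngf deh ajy aknx
Final line count: 19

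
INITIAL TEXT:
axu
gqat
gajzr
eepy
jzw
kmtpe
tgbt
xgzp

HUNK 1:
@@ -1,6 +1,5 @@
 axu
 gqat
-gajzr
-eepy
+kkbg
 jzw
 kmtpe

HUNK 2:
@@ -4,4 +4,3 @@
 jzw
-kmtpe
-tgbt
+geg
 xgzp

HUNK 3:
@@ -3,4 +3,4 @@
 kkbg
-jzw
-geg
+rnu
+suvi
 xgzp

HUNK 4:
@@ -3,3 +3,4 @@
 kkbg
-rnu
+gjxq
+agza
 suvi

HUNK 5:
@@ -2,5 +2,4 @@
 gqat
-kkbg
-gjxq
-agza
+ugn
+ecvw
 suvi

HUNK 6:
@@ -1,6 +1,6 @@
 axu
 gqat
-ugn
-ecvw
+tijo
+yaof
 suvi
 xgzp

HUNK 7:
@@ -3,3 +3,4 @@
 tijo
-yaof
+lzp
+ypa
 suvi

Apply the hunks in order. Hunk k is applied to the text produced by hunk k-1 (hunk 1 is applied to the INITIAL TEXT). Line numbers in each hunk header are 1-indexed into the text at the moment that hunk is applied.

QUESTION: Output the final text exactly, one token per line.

Answer: axu
gqat
tijo
lzp
ypa
suvi
xgzp

Derivation:
Hunk 1: at line 1 remove [gajzr,eepy] add [kkbg] -> 7 lines: axu gqat kkbg jzw kmtpe tgbt xgzp
Hunk 2: at line 4 remove [kmtpe,tgbt] add [geg] -> 6 lines: axu gqat kkbg jzw geg xgzp
Hunk 3: at line 3 remove [jzw,geg] add [rnu,suvi] -> 6 lines: axu gqat kkbg rnu suvi xgzp
Hunk 4: at line 3 remove [rnu] add [gjxq,agza] -> 7 lines: axu gqat kkbg gjxq agza suvi xgzp
Hunk 5: at line 2 remove [kkbg,gjxq,agza] add [ugn,ecvw] -> 6 lines: axu gqat ugn ecvw suvi xgzp
Hunk 6: at line 1 remove [ugn,ecvw] add [tijo,yaof] -> 6 lines: axu gqat tijo yaof suvi xgzp
Hunk 7: at line 3 remove [yaof] add [lzp,ypa] -> 7 lines: axu gqat tijo lzp ypa suvi xgzp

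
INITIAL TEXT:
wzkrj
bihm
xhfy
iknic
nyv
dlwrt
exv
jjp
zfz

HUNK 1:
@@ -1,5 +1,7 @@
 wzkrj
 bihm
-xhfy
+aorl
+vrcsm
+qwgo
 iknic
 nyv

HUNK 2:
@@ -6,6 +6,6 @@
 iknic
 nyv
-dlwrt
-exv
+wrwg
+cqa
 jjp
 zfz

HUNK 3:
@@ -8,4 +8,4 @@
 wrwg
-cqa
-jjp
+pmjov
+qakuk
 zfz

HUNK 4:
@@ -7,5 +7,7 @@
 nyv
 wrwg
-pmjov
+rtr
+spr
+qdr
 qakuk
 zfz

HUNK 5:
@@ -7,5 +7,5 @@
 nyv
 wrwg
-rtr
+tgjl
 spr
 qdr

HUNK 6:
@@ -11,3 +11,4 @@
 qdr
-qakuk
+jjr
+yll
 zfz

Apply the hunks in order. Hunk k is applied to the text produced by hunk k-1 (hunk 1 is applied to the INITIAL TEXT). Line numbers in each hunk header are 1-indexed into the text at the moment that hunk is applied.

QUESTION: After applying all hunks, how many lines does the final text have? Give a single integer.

Answer: 14

Derivation:
Hunk 1: at line 1 remove [xhfy] add [aorl,vrcsm,qwgo] -> 11 lines: wzkrj bihm aorl vrcsm qwgo iknic nyv dlwrt exv jjp zfz
Hunk 2: at line 6 remove [dlwrt,exv] add [wrwg,cqa] -> 11 lines: wzkrj bihm aorl vrcsm qwgo iknic nyv wrwg cqa jjp zfz
Hunk 3: at line 8 remove [cqa,jjp] add [pmjov,qakuk] -> 11 lines: wzkrj bihm aorl vrcsm qwgo iknic nyv wrwg pmjov qakuk zfz
Hunk 4: at line 7 remove [pmjov] add [rtr,spr,qdr] -> 13 lines: wzkrj bihm aorl vrcsm qwgo iknic nyv wrwg rtr spr qdr qakuk zfz
Hunk 5: at line 7 remove [rtr] add [tgjl] -> 13 lines: wzkrj bihm aorl vrcsm qwgo iknic nyv wrwg tgjl spr qdr qakuk zfz
Hunk 6: at line 11 remove [qakuk] add [jjr,yll] -> 14 lines: wzkrj bihm aorl vrcsm qwgo iknic nyv wrwg tgjl spr qdr jjr yll zfz
Final line count: 14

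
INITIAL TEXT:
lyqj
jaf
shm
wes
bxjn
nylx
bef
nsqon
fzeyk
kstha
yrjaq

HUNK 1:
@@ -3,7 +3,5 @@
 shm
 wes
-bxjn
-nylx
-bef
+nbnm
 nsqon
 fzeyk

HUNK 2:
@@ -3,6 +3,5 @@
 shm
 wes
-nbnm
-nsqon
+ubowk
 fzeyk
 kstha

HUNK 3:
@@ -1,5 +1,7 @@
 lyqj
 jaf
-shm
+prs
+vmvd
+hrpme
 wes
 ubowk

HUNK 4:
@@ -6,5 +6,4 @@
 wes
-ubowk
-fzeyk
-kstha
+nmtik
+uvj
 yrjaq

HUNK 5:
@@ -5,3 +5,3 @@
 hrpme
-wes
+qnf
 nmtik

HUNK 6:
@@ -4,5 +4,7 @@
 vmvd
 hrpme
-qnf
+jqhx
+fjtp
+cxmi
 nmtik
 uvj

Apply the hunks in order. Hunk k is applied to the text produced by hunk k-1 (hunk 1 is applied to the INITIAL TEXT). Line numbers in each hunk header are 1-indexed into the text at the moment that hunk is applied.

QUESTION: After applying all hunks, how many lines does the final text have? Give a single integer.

Hunk 1: at line 3 remove [bxjn,nylx,bef] add [nbnm] -> 9 lines: lyqj jaf shm wes nbnm nsqon fzeyk kstha yrjaq
Hunk 2: at line 3 remove [nbnm,nsqon] add [ubowk] -> 8 lines: lyqj jaf shm wes ubowk fzeyk kstha yrjaq
Hunk 3: at line 1 remove [shm] add [prs,vmvd,hrpme] -> 10 lines: lyqj jaf prs vmvd hrpme wes ubowk fzeyk kstha yrjaq
Hunk 4: at line 6 remove [ubowk,fzeyk,kstha] add [nmtik,uvj] -> 9 lines: lyqj jaf prs vmvd hrpme wes nmtik uvj yrjaq
Hunk 5: at line 5 remove [wes] add [qnf] -> 9 lines: lyqj jaf prs vmvd hrpme qnf nmtik uvj yrjaq
Hunk 6: at line 4 remove [qnf] add [jqhx,fjtp,cxmi] -> 11 lines: lyqj jaf prs vmvd hrpme jqhx fjtp cxmi nmtik uvj yrjaq
Final line count: 11

Answer: 11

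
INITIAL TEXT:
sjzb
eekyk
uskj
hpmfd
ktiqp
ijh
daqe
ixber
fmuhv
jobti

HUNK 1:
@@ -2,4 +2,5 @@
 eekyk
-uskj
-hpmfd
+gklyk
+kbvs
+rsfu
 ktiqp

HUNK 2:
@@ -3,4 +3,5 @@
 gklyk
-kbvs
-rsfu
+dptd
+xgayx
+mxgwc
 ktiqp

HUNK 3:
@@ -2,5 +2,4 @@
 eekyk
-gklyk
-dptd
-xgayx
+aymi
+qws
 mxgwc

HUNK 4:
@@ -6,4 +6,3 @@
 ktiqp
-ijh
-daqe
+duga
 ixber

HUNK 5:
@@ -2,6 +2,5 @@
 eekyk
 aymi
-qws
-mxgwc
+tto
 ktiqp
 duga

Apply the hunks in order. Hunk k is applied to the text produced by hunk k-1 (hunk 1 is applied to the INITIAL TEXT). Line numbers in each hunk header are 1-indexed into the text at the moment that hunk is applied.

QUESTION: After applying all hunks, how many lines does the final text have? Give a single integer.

Hunk 1: at line 2 remove [uskj,hpmfd] add [gklyk,kbvs,rsfu] -> 11 lines: sjzb eekyk gklyk kbvs rsfu ktiqp ijh daqe ixber fmuhv jobti
Hunk 2: at line 3 remove [kbvs,rsfu] add [dptd,xgayx,mxgwc] -> 12 lines: sjzb eekyk gklyk dptd xgayx mxgwc ktiqp ijh daqe ixber fmuhv jobti
Hunk 3: at line 2 remove [gklyk,dptd,xgayx] add [aymi,qws] -> 11 lines: sjzb eekyk aymi qws mxgwc ktiqp ijh daqe ixber fmuhv jobti
Hunk 4: at line 6 remove [ijh,daqe] add [duga] -> 10 lines: sjzb eekyk aymi qws mxgwc ktiqp duga ixber fmuhv jobti
Hunk 5: at line 2 remove [qws,mxgwc] add [tto] -> 9 lines: sjzb eekyk aymi tto ktiqp duga ixber fmuhv jobti
Final line count: 9

Answer: 9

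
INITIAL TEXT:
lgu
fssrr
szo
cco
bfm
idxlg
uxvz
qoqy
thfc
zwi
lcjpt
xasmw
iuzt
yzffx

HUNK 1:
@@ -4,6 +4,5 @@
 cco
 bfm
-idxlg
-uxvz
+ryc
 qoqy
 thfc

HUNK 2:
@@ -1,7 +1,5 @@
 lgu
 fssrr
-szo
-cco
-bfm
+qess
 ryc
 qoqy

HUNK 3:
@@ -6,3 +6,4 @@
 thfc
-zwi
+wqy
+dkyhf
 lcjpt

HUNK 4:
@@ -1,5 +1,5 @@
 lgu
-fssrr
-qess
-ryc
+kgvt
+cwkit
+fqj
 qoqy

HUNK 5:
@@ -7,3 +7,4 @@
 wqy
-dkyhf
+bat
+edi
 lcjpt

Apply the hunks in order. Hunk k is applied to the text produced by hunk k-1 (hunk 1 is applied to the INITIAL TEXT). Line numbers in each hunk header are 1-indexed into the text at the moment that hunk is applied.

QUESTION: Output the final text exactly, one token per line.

Hunk 1: at line 4 remove [idxlg,uxvz] add [ryc] -> 13 lines: lgu fssrr szo cco bfm ryc qoqy thfc zwi lcjpt xasmw iuzt yzffx
Hunk 2: at line 1 remove [szo,cco,bfm] add [qess] -> 11 lines: lgu fssrr qess ryc qoqy thfc zwi lcjpt xasmw iuzt yzffx
Hunk 3: at line 6 remove [zwi] add [wqy,dkyhf] -> 12 lines: lgu fssrr qess ryc qoqy thfc wqy dkyhf lcjpt xasmw iuzt yzffx
Hunk 4: at line 1 remove [fssrr,qess,ryc] add [kgvt,cwkit,fqj] -> 12 lines: lgu kgvt cwkit fqj qoqy thfc wqy dkyhf lcjpt xasmw iuzt yzffx
Hunk 5: at line 7 remove [dkyhf] add [bat,edi] -> 13 lines: lgu kgvt cwkit fqj qoqy thfc wqy bat edi lcjpt xasmw iuzt yzffx

Answer: lgu
kgvt
cwkit
fqj
qoqy
thfc
wqy
bat
edi
lcjpt
xasmw
iuzt
yzffx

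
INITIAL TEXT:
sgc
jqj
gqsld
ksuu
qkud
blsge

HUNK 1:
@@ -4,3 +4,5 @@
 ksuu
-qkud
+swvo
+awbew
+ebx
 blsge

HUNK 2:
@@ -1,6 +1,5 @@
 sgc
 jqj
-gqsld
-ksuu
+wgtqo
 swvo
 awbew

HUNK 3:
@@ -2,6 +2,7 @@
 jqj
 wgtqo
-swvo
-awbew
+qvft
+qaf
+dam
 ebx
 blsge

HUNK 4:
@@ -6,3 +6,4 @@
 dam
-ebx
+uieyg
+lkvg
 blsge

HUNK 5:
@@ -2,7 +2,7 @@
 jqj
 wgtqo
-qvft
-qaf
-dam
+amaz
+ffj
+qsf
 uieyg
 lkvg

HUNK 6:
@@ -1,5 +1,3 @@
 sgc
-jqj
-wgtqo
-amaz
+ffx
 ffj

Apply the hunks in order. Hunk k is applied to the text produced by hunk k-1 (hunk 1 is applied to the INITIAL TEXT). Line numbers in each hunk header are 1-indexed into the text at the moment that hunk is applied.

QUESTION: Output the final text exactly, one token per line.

Answer: sgc
ffx
ffj
qsf
uieyg
lkvg
blsge

Derivation:
Hunk 1: at line 4 remove [qkud] add [swvo,awbew,ebx] -> 8 lines: sgc jqj gqsld ksuu swvo awbew ebx blsge
Hunk 2: at line 1 remove [gqsld,ksuu] add [wgtqo] -> 7 lines: sgc jqj wgtqo swvo awbew ebx blsge
Hunk 3: at line 2 remove [swvo,awbew] add [qvft,qaf,dam] -> 8 lines: sgc jqj wgtqo qvft qaf dam ebx blsge
Hunk 4: at line 6 remove [ebx] add [uieyg,lkvg] -> 9 lines: sgc jqj wgtqo qvft qaf dam uieyg lkvg blsge
Hunk 5: at line 2 remove [qvft,qaf,dam] add [amaz,ffj,qsf] -> 9 lines: sgc jqj wgtqo amaz ffj qsf uieyg lkvg blsge
Hunk 6: at line 1 remove [jqj,wgtqo,amaz] add [ffx] -> 7 lines: sgc ffx ffj qsf uieyg lkvg blsge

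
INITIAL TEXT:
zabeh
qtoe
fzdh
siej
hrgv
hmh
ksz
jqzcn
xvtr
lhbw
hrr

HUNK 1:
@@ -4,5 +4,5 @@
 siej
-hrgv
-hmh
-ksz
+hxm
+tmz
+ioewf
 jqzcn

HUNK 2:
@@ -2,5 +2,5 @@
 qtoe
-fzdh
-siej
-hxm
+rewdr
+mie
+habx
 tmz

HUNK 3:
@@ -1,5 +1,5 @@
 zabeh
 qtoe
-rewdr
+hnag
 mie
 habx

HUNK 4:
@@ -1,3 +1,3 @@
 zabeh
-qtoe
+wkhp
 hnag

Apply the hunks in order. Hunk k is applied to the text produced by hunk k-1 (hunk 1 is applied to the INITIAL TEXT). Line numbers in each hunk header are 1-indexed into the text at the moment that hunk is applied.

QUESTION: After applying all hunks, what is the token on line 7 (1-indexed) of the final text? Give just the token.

Hunk 1: at line 4 remove [hrgv,hmh,ksz] add [hxm,tmz,ioewf] -> 11 lines: zabeh qtoe fzdh siej hxm tmz ioewf jqzcn xvtr lhbw hrr
Hunk 2: at line 2 remove [fzdh,siej,hxm] add [rewdr,mie,habx] -> 11 lines: zabeh qtoe rewdr mie habx tmz ioewf jqzcn xvtr lhbw hrr
Hunk 3: at line 1 remove [rewdr] add [hnag] -> 11 lines: zabeh qtoe hnag mie habx tmz ioewf jqzcn xvtr lhbw hrr
Hunk 4: at line 1 remove [qtoe] add [wkhp] -> 11 lines: zabeh wkhp hnag mie habx tmz ioewf jqzcn xvtr lhbw hrr
Final line 7: ioewf

Answer: ioewf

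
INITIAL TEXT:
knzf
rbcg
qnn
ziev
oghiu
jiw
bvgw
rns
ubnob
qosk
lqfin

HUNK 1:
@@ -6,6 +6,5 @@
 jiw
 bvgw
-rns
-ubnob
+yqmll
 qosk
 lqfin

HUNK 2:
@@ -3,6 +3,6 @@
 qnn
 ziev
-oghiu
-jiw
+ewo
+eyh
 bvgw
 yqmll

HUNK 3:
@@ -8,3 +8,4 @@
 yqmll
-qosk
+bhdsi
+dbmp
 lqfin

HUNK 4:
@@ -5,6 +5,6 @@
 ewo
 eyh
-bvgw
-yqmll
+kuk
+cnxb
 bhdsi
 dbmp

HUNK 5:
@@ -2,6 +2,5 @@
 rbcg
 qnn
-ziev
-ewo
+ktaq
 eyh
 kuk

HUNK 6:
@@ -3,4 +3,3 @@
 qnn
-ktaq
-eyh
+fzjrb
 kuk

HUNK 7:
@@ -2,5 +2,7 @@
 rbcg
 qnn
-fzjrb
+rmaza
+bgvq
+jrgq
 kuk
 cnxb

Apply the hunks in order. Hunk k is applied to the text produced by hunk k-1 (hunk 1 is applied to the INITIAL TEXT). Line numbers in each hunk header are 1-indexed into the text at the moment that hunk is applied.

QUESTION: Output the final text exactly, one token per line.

Hunk 1: at line 6 remove [rns,ubnob] add [yqmll] -> 10 lines: knzf rbcg qnn ziev oghiu jiw bvgw yqmll qosk lqfin
Hunk 2: at line 3 remove [oghiu,jiw] add [ewo,eyh] -> 10 lines: knzf rbcg qnn ziev ewo eyh bvgw yqmll qosk lqfin
Hunk 3: at line 8 remove [qosk] add [bhdsi,dbmp] -> 11 lines: knzf rbcg qnn ziev ewo eyh bvgw yqmll bhdsi dbmp lqfin
Hunk 4: at line 5 remove [bvgw,yqmll] add [kuk,cnxb] -> 11 lines: knzf rbcg qnn ziev ewo eyh kuk cnxb bhdsi dbmp lqfin
Hunk 5: at line 2 remove [ziev,ewo] add [ktaq] -> 10 lines: knzf rbcg qnn ktaq eyh kuk cnxb bhdsi dbmp lqfin
Hunk 6: at line 3 remove [ktaq,eyh] add [fzjrb] -> 9 lines: knzf rbcg qnn fzjrb kuk cnxb bhdsi dbmp lqfin
Hunk 7: at line 2 remove [fzjrb] add [rmaza,bgvq,jrgq] -> 11 lines: knzf rbcg qnn rmaza bgvq jrgq kuk cnxb bhdsi dbmp lqfin

Answer: knzf
rbcg
qnn
rmaza
bgvq
jrgq
kuk
cnxb
bhdsi
dbmp
lqfin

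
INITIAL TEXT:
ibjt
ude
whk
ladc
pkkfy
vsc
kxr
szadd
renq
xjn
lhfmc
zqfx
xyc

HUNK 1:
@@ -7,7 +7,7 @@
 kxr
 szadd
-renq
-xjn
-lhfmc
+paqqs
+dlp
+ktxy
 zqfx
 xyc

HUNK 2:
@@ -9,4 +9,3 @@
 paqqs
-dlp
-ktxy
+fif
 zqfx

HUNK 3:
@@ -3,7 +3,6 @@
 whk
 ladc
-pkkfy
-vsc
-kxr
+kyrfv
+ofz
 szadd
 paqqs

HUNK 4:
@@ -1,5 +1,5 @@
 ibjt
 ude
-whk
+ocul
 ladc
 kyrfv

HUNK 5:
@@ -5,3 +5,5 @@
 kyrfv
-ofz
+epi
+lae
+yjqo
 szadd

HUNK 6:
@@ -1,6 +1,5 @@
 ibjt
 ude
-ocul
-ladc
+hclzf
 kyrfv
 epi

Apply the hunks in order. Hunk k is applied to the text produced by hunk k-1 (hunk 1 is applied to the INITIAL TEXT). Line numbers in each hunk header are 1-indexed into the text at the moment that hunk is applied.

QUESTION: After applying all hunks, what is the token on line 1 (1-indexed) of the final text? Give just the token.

Hunk 1: at line 7 remove [renq,xjn,lhfmc] add [paqqs,dlp,ktxy] -> 13 lines: ibjt ude whk ladc pkkfy vsc kxr szadd paqqs dlp ktxy zqfx xyc
Hunk 2: at line 9 remove [dlp,ktxy] add [fif] -> 12 lines: ibjt ude whk ladc pkkfy vsc kxr szadd paqqs fif zqfx xyc
Hunk 3: at line 3 remove [pkkfy,vsc,kxr] add [kyrfv,ofz] -> 11 lines: ibjt ude whk ladc kyrfv ofz szadd paqqs fif zqfx xyc
Hunk 4: at line 1 remove [whk] add [ocul] -> 11 lines: ibjt ude ocul ladc kyrfv ofz szadd paqqs fif zqfx xyc
Hunk 5: at line 5 remove [ofz] add [epi,lae,yjqo] -> 13 lines: ibjt ude ocul ladc kyrfv epi lae yjqo szadd paqqs fif zqfx xyc
Hunk 6: at line 1 remove [ocul,ladc] add [hclzf] -> 12 lines: ibjt ude hclzf kyrfv epi lae yjqo szadd paqqs fif zqfx xyc
Final line 1: ibjt

Answer: ibjt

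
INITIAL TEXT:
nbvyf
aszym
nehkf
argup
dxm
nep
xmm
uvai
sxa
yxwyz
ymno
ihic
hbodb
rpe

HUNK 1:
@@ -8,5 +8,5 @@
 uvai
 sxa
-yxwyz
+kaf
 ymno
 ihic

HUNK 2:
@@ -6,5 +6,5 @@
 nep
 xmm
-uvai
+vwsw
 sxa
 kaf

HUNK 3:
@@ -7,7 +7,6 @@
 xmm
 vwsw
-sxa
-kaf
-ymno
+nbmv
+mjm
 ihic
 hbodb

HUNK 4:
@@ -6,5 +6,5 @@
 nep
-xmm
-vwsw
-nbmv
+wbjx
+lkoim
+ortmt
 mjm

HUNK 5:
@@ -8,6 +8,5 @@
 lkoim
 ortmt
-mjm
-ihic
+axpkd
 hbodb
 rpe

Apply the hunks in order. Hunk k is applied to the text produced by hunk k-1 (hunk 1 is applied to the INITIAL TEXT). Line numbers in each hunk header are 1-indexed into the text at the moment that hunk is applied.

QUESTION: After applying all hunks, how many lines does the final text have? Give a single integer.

Hunk 1: at line 8 remove [yxwyz] add [kaf] -> 14 lines: nbvyf aszym nehkf argup dxm nep xmm uvai sxa kaf ymno ihic hbodb rpe
Hunk 2: at line 6 remove [uvai] add [vwsw] -> 14 lines: nbvyf aszym nehkf argup dxm nep xmm vwsw sxa kaf ymno ihic hbodb rpe
Hunk 3: at line 7 remove [sxa,kaf,ymno] add [nbmv,mjm] -> 13 lines: nbvyf aszym nehkf argup dxm nep xmm vwsw nbmv mjm ihic hbodb rpe
Hunk 4: at line 6 remove [xmm,vwsw,nbmv] add [wbjx,lkoim,ortmt] -> 13 lines: nbvyf aszym nehkf argup dxm nep wbjx lkoim ortmt mjm ihic hbodb rpe
Hunk 5: at line 8 remove [mjm,ihic] add [axpkd] -> 12 lines: nbvyf aszym nehkf argup dxm nep wbjx lkoim ortmt axpkd hbodb rpe
Final line count: 12

Answer: 12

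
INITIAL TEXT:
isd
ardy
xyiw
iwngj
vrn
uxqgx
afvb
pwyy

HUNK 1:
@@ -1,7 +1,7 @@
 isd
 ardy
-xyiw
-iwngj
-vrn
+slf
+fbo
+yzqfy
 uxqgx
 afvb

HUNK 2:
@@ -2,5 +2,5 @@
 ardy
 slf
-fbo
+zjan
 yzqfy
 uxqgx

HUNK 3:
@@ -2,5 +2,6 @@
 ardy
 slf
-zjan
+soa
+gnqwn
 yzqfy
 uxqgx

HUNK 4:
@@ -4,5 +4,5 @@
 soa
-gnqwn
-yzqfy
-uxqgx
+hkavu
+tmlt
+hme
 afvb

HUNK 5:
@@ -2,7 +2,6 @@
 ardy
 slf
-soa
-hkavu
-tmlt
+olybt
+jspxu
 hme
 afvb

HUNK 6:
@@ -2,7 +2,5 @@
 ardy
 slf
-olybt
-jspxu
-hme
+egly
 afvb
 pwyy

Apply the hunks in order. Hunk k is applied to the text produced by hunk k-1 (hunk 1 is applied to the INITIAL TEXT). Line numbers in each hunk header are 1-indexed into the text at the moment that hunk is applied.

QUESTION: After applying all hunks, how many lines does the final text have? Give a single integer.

Hunk 1: at line 1 remove [xyiw,iwngj,vrn] add [slf,fbo,yzqfy] -> 8 lines: isd ardy slf fbo yzqfy uxqgx afvb pwyy
Hunk 2: at line 2 remove [fbo] add [zjan] -> 8 lines: isd ardy slf zjan yzqfy uxqgx afvb pwyy
Hunk 3: at line 2 remove [zjan] add [soa,gnqwn] -> 9 lines: isd ardy slf soa gnqwn yzqfy uxqgx afvb pwyy
Hunk 4: at line 4 remove [gnqwn,yzqfy,uxqgx] add [hkavu,tmlt,hme] -> 9 lines: isd ardy slf soa hkavu tmlt hme afvb pwyy
Hunk 5: at line 2 remove [soa,hkavu,tmlt] add [olybt,jspxu] -> 8 lines: isd ardy slf olybt jspxu hme afvb pwyy
Hunk 6: at line 2 remove [olybt,jspxu,hme] add [egly] -> 6 lines: isd ardy slf egly afvb pwyy
Final line count: 6

Answer: 6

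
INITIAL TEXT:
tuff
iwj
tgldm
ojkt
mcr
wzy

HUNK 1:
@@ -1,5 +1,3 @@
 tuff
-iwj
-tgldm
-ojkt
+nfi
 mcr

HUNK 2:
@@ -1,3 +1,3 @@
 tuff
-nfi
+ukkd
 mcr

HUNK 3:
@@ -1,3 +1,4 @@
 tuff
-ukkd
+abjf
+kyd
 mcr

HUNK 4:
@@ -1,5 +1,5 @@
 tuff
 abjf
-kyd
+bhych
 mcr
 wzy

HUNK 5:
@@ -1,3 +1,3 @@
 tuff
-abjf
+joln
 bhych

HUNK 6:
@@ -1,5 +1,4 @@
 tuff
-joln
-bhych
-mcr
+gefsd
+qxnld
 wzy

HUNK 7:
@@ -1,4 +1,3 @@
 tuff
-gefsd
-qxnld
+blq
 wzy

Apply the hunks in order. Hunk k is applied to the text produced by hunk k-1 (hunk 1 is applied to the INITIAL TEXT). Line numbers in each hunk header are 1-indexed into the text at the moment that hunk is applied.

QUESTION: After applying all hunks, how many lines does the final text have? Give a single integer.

Hunk 1: at line 1 remove [iwj,tgldm,ojkt] add [nfi] -> 4 lines: tuff nfi mcr wzy
Hunk 2: at line 1 remove [nfi] add [ukkd] -> 4 lines: tuff ukkd mcr wzy
Hunk 3: at line 1 remove [ukkd] add [abjf,kyd] -> 5 lines: tuff abjf kyd mcr wzy
Hunk 4: at line 1 remove [kyd] add [bhych] -> 5 lines: tuff abjf bhych mcr wzy
Hunk 5: at line 1 remove [abjf] add [joln] -> 5 lines: tuff joln bhych mcr wzy
Hunk 6: at line 1 remove [joln,bhych,mcr] add [gefsd,qxnld] -> 4 lines: tuff gefsd qxnld wzy
Hunk 7: at line 1 remove [gefsd,qxnld] add [blq] -> 3 lines: tuff blq wzy
Final line count: 3

Answer: 3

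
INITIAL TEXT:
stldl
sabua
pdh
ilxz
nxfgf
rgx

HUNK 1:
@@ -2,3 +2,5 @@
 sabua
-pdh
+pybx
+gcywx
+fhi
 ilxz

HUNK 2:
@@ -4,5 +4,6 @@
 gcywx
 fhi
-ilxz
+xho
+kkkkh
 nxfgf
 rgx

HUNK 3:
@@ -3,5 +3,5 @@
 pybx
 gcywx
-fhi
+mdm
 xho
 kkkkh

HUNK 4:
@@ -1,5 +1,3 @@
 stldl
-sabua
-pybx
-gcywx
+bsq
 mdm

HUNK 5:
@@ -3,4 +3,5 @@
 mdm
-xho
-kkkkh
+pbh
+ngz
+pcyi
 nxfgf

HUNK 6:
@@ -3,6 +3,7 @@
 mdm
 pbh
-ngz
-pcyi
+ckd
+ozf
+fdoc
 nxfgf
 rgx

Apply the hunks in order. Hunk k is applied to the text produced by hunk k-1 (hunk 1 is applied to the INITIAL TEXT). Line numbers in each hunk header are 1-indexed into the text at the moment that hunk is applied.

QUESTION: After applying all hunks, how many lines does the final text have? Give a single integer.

Hunk 1: at line 2 remove [pdh] add [pybx,gcywx,fhi] -> 8 lines: stldl sabua pybx gcywx fhi ilxz nxfgf rgx
Hunk 2: at line 4 remove [ilxz] add [xho,kkkkh] -> 9 lines: stldl sabua pybx gcywx fhi xho kkkkh nxfgf rgx
Hunk 3: at line 3 remove [fhi] add [mdm] -> 9 lines: stldl sabua pybx gcywx mdm xho kkkkh nxfgf rgx
Hunk 4: at line 1 remove [sabua,pybx,gcywx] add [bsq] -> 7 lines: stldl bsq mdm xho kkkkh nxfgf rgx
Hunk 5: at line 3 remove [xho,kkkkh] add [pbh,ngz,pcyi] -> 8 lines: stldl bsq mdm pbh ngz pcyi nxfgf rgx
Hunk 6: at line 3 remove [ngz,pcyi] add [ckd,ozf,fdoc] -> 9 lines: stldl bsq mdm pbh ckd ozf fdoc nxfgf rgx
Final line count: 9

Answer: 9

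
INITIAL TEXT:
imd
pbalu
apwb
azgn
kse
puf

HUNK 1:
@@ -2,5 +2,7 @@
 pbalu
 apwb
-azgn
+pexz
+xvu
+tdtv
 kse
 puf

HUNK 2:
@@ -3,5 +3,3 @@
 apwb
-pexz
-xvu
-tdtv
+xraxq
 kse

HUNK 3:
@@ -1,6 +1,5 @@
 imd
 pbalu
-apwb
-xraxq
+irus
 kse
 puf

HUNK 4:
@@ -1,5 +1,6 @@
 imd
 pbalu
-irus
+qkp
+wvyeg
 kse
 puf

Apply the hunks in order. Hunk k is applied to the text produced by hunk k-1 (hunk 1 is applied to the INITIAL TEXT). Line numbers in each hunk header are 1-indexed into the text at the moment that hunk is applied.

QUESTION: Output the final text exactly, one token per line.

Answer: imd
pbalu
qkp
wvyeg
kse
puf

Derivation:
Hunk 1: at line 2 remove [azgn] add [pexz,xvu,tdtv] -> 8 lines: imd pbalu apwb pexz xvu tdtv kse puf
Hunk 2: at line 3 remove [pexz,xvu,tdtv] add [xraxq] -> 6 lines: imd pbalu apwb xraxq kse puf
Hunk 3: at line 1 remove [apwb,xraxq] add [irus] -> 5 lines: imd pbalu irus kse puf
Hunk 4: at line 1 remove [irus] add [qkp,wvyeg] -> 6 lines: imd pbalu qkp wvyeg kse puf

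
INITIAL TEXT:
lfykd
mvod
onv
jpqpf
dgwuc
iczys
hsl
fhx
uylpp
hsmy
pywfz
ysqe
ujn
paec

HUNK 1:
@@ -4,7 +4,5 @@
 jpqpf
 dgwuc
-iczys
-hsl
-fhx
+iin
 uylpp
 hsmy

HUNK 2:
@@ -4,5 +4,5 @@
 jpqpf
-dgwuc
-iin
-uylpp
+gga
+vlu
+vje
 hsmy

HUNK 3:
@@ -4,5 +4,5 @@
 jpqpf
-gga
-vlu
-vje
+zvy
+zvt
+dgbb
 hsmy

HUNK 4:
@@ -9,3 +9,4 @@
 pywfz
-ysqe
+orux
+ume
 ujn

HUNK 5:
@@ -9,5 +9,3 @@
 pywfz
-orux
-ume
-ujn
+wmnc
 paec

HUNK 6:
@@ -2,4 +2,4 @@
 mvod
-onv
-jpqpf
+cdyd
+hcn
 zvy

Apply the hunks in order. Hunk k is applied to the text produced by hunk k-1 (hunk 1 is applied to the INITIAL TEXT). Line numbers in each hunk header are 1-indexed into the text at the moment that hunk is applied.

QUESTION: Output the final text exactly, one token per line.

Answer: lfykd
mvod
cdyd
hcn
zvy
zvt
dgbb
hsmy
pywfz
wmnc
paec

Derivation:
Hunk 1: at line 4 remove [iczys,hsl,fhx] add [iin] -> 12 lines: lfykd mvod onv jpqpf dgwuc iin uylpp hsmy pywfz ysqe ujn paec
Hunk 2: at line 4 remove [dgwuc,iin,uylpp] add [gga,vlu,vje] -> 12 lines: lfykd mvod onv jpqpf gga vlu vje hsmy pywfz ysqe ujn paec
Hunk 3: at line 4 remove [gga,vlu,vje] add [zvy,zvt,dgbb] -> 12 lines: lfykd mvod onv jpqpf zvy zvt dgbb hsmy pywfz ysqe ujn paec
Hunk 4: at line 9 remove [ysqe] add [orux,ume] -> 13 lines: lfykd mvod onv jpqpf zvy zvt dgbb hsmy pywfz orux ume ujn paec
Hunk 5: at line 9 remove [orux,ume,ujn] add [wmnc] -> 11 lines: lfykd mvod onv jpqpf zvy zvt dgbb hsmy pywfz wmnc paec
Hunk 6: at line 2 remove [onv,jpqpf] add [cdyd,hcn] -> 11 lines: lfykd mvod cdyd hcn zvy zvt dgbb hsmy pywfz wmnc paec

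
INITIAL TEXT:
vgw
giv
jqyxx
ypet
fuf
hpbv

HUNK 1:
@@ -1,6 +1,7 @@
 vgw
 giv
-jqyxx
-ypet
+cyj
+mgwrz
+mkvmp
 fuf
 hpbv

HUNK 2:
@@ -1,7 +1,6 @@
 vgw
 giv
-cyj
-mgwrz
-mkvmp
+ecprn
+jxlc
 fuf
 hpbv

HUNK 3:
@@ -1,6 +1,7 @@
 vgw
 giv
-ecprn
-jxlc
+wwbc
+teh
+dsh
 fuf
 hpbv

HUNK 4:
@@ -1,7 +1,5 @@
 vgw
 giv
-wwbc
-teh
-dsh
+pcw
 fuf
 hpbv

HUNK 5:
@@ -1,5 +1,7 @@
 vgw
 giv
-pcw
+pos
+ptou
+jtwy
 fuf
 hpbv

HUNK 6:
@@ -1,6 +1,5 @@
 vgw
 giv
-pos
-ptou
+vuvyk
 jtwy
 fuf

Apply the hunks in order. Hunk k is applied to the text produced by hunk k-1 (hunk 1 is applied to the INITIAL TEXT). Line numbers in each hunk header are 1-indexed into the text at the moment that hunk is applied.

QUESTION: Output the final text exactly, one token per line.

Hunk 1: at line 1 remove [jqyxx,ypet] add [cyj,mgwrz,mkvmp] -> 7 lines: vgw giv cyj mgwrz mkvmp fuf hpbv
Hunk 2: at line 1 remove [cyj,mgwrz,mkvmp] add [ecprn,jxlc] -> 6 lines: vgw giv ecprn jxlc fuf hpbv
Hunk 3: at line 1 remove [ecprn,jxlc] add [wwbc,teh,dsh] -> 7 lines: vgw giv wwbc teh dsh fuf hpbv
Hunk 4: at line 1 remove [wwbc,teh,dsh] add [pcw] -> 5 lines: vgw giv pcw fuf hpbv
Hunk 5: at line 1 remove [pcw] add [pos,ptou,jtwy] -> 7 lines: vgw giv pos ptou jtwy fuf hpbv
Hunk 6: at line 1 remove [pos,ptou] add [vuvyk] -> 6 lines: vgw giv vuvyk jtwy fuf hpbv

Answer: vgw
giv
vuvyk
jtwy
fuf
hpbv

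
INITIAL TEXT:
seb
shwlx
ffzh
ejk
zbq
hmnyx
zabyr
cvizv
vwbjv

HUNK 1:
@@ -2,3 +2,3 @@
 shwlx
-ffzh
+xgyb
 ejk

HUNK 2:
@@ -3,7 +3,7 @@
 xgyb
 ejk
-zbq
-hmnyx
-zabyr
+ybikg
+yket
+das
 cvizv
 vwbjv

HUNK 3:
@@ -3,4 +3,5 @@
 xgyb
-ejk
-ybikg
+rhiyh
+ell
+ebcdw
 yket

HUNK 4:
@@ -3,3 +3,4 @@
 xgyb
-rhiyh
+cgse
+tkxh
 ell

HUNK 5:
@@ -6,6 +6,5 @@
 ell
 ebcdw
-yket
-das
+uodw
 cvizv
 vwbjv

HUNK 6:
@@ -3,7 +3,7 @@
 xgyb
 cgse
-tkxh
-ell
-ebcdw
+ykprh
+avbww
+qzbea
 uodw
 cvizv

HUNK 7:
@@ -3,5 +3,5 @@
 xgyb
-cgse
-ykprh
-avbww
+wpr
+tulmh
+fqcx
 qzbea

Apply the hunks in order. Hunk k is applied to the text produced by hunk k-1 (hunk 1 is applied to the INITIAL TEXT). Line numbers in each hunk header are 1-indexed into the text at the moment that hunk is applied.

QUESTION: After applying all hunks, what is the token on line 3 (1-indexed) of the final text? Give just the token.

Hunk 1: at line 2 remove [ffzh] add [xgyb] -> 9 lines: seb shwlx xgyb ejk zbq hmnyx zabyr cvizv vwbjv
Hunk 2: at line 3 remove [zbq,hmnyx,zabyr] add [ybikg,yket,das] -> 9 lines: seb shwlx xgyb ejk ybikg yket das cvizv vwbjv
Hunk 3: at line 3 remove [ejk,ybikg] add [rhiyh,ell,ebcdw] -> 10 lines: seb shwlx xgyb rhiyh ell ebcdw yket das cvizv vwbjv
Hunk 4: at line 3 remove [rhiyh] add [cgse,tkxh] -> 11 lines: seb shwlx xgyb cgse tkxh ell ebcdw yket das cvizv vwbjv
Hunk 5: at line 6 remove [yket,das] add [uodw] -> 10 lines: seb shwlx xgyb cgse tkxh ell ebcdw uodw cvizv vwbjv
Hunk 6: at line 3 remove [tkxh,ell,ebcdw] add [ykprh,avbww,qzbea] -> 10 lines: seb shwlx xgyb cgse ykprh avbww qzbea uodw cvizv vwbjv
Hunk 7: at line 3 remove [cgse,ykprh,avbww] add [wpr,tulmh,fqcx] -> 10 lines: seb shwlx xgyb wpr tulmh fqcx qzbea uodw cvizv vwbjv
Final line 3: xgyb

Answer: xgyb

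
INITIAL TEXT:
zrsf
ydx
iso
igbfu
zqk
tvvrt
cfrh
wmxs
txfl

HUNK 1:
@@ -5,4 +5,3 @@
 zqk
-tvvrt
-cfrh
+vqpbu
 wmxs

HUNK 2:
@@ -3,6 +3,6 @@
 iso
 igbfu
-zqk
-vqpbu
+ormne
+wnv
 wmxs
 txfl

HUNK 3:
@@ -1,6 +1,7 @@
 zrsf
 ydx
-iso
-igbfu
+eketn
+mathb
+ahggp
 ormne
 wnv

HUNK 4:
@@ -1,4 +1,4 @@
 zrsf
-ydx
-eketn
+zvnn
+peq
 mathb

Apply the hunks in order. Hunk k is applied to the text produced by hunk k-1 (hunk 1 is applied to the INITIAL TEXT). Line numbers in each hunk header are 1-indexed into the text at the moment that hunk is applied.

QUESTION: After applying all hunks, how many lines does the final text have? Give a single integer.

Answer: 9

Derivation:
Hunk 1: at line 5 remove [tvvrt,cfrh] add [vqpbu] -> 8 lines: zrsf ydx iso igbfu zqk vqpbu wmxs txfl
Hunk 2: at line 3 remove [zqk,vqpbu] add [ormne,wnv] -> 8 lines: zrsf ydx iso igbfu ormne wnv wmxs txfl
Hunk 3: at line 1 remove [iso,igbfu] add [eketn,mathb,ahggp] -> 9 lines: zrsf ydx eketn mathb ahggp ormne wnv wmxs txfl
Hunk 4: at line 1 remove [ydx,eketn] add [zvnn,peq] -> 9 lines: zrsf zvnn peq mathb ahggp ormne wnv wmxs txfl
Final line count: 9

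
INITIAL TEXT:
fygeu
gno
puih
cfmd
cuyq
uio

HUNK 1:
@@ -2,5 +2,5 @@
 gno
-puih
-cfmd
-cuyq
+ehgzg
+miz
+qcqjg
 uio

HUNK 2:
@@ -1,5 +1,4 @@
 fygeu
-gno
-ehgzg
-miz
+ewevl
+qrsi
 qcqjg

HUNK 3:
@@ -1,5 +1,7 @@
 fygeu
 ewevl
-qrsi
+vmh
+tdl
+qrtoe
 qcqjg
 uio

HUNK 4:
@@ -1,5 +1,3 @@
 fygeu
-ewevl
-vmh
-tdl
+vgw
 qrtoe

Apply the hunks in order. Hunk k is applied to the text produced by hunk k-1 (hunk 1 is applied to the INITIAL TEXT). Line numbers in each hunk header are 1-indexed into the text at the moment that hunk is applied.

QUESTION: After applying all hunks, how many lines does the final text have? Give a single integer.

Answer: 5

Derivation:
Hunk 1: at line 2 remove [puih,cfmd,cuyq] add [ehgzg,miz,qcqjg] -> 6 lines: fygeu gno ehgzg miz qcqjg uio
Hunk 2: at line 1 remove [gno,ehgzg,miz] add [ewevl,qrsi] -> 5 lines: fygeu ewevl qrsi qcqjg uio
Hunk 3: at line 1 remove [qrsi] add [vmh,tdl,qrtoe] -> 7 lines: fygeu ewevl vmh tdl qrtoe qcqjg uio
Hunk 4: at line 1 remove [ewevl,vmh,tdl] add [vgw] -> 5 lines: fygeu vgw qrtoe qcqjg uio
Final line count: 5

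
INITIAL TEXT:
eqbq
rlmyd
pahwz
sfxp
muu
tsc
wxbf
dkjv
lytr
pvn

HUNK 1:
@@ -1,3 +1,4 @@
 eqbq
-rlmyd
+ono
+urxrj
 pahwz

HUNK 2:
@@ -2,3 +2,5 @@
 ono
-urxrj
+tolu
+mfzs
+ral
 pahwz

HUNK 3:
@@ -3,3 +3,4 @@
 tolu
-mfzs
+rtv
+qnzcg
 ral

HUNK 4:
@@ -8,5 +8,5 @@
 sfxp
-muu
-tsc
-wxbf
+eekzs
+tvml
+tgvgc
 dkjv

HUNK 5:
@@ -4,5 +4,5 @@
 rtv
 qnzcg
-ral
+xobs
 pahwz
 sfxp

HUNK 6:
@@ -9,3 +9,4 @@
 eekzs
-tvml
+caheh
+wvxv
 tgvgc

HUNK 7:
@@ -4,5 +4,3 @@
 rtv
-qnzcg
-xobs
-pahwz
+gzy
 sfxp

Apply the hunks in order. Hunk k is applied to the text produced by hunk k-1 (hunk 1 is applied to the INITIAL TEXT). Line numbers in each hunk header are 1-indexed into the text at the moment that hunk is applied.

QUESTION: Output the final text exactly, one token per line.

Hunk 1: at line 1 remove [rlmyd] add [ono,urxrj] -> 11 lines: eqbq ono urxrj pahwz sfxp muu tsc wxbf dkjv lytr pvn
Hunk 2: at line 2 remove [urxrj] add [tolu,mfzs,ral] -> 13 lines: eqbq ono tolu mfzs ral pahwz sfxp muu tsc wxbf dkjv lytr pvn
Hunk 3: at line 3 remove [mfzs] add [rtv,qnzcg] -> 14 lines: eqbq ono tolu rtv qnzcg ral pahwz sfxp muu tsc wxbf dkjv lytr pvn
Hunk 4: at line 8 remove [muu,tsc,wxbf] add [eekzs,tvml,tgvgc] -> 14 lines: eqbq ono tolu rtv qnzcg ral pahwz sfxp eekzs tvml tgvgc dkjv lytr pvn
Hunk 5: at line 4 remove [ral] add [xobs] -> 14 lines: eqbq ono tolu rtv qnzcg xobs pahwz sfxp eekzs tvml tgvgc dkjv lytr pvn
Hunk 6: at line 9 remove [tvml] add [caheh,wvxv] -> 15 lines: eqbq ono tolu rtv qnzcg xobs pahwz sfxp eekzs caheh wvxv tgvgc dkjv lytr pvn
Hunk 7: at line 4 remove [qnzcg,xobs,pahwz] add [gzy] -> 13 lines: eqbq ono tolu rtv gzy sfxp eekzs caheh wvxv tgvgc dkjv lytr pvn

Answer: eqbq
ono
tolu
rtv
gzy
sfxp
eekzs
caheh
wvxv
tgvgc
dkjv
lytr
pvn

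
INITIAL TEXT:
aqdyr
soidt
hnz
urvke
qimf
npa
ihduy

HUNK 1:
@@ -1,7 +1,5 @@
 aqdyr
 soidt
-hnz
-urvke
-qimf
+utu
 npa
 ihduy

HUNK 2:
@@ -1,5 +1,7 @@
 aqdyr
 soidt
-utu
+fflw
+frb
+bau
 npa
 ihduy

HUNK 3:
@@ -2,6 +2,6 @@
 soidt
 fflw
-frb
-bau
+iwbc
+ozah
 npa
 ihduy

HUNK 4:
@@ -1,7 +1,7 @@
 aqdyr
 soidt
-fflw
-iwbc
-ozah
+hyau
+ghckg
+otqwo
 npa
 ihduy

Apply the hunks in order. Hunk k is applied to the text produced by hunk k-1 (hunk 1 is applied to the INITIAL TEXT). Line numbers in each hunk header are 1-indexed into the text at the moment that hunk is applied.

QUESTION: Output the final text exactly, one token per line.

Hunk 1: at line 1 remove [hnz,urvke,qimf] add [utu] -> 5 lines: aqdyr soidt utu npa ihduy
Hunk 2: at line 1 remove [utu] add [fflw,frb,bau] -> 7 lines: aqdyr soidt fflw frb bau npa ihduy
Hunk 3: at line 2 remove [frb,bau] add [iwbc,ozah] -> 7 lines: aqdyr soidt fflw iwbc ozah npa ihduy
Hunk 4: at line 1 remove [fflw,iwbc,ozah] add [hyau,ghckg,otqwo] -> 7 lines: aqdyr soidt hyau ghckg otqwo npa ihduy

Answer: aqdyr
soidt
hyau
ghckg
otqwo
npa
ihduy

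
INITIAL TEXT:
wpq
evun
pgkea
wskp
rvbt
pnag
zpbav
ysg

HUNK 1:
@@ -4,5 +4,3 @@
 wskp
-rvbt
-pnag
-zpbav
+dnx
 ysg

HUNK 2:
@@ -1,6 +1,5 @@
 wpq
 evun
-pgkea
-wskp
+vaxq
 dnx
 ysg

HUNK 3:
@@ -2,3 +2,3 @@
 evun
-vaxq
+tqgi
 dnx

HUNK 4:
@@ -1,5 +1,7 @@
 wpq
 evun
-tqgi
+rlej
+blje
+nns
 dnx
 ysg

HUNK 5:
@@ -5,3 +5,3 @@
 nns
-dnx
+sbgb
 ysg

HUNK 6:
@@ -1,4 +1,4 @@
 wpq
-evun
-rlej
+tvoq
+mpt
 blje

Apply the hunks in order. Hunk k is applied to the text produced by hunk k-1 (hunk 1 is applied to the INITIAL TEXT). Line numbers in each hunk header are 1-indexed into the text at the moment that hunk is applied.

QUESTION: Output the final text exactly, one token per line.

Answer: wpq
tvoq
mpt
blje
nns
sbgb
ysg

Derivation:
Hunk 1: at line 4 remove [rvbt,pnag,zpbav] add [dnx] -> 6 lines: wpq evun pgkea wskp dnx ysg
Hunk 2: at line 1 remove [pgkea,wskp] add [vaxq] -> 5 lines: wpq evun vaxq dnx ysg
Hunk 3: at line 2 remove [vaxq] add [tqgi] -> 5 lines: wpq evun tqgi dnx ysg
Hunk 4: at line 1 remove [tqgi] add [rlej,blje,nns] -> 7 lines: wpq evun rlej blje nns dnx ysg
Hunk 5: at line 5 remove [dnx] add [sbgb] -> 7 lines: wpq evun rlej blje nns sbgb ysg
Hunk 6: at line 1 remove [evun,rlej] add [tvoq,mpt] -> 7 lines: wpq tvoq mpt blje nns sbgb ysg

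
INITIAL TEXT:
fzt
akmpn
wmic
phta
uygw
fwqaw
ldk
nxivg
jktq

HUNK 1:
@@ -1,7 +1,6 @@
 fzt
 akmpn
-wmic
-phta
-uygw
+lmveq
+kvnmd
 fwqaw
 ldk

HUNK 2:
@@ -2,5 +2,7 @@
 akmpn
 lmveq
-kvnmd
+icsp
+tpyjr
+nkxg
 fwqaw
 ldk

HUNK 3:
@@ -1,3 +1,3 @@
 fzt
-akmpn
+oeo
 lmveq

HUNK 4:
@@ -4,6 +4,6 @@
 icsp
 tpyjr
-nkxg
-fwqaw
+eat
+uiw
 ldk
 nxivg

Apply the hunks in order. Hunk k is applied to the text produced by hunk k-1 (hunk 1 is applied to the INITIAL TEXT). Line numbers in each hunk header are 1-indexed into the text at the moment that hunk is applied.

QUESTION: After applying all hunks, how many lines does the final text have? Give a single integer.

Hunk 1: at line 1 remove [wmic,phta,uygw] add [lmveq,kvnmd] -> 8 lines: fzt akmpn lmveq kvnmd fwqaw ldk nxivg jktq
Hunk 2: at line 2 remove [kvnmd] add [icsp,tpyjr,nkxg] -> 10 lines: fzt akmpn lmveq icsp tpyjr nkxg fwqaw ldk nxivg jktq
Hunk 3: at line 1 remove [akmpn] add [oeo] -> 10 lines: fzt oeo lmveq icsp tpyjr nkxg fwqaw ldk nxivg jktq
Hunk 4: at line 4 remove [nkxg,fwqaw] add [eat,uiw] -> 10 lines: fzt oeo lmveq icsp tpyjr eat uiw ldk nxivg jktq
Final line count: 10

Answer: 10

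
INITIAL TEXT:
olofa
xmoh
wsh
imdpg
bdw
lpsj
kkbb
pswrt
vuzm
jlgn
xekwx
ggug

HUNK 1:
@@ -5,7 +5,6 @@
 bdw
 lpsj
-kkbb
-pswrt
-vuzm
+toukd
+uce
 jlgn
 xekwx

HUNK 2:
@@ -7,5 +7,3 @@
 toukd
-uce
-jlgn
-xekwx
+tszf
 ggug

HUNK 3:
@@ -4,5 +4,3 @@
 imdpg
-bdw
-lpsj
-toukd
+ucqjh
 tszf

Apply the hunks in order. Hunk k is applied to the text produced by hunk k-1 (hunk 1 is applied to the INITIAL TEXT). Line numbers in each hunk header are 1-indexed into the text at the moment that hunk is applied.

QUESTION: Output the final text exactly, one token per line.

Answer: olofa
xmoh
wsh
imdpg
ucqjh
tszf
ggug

Derivation:
Hunk 1: at line 5 remove [kkbb,pswrt,vuzm] add [toukd,uce] -> 11 lines: olofa xmoh wsh imdpg bdw lpsj toukd uce jlgn xekwx ggug
Hunk 2: at line 7 remove [uce,jlgn,xekwx] add [tszf] -> 9 lines: olofa xmoh wsh imdpg bdw lpsj toukd tszf ggug
Hunk 3: at line 4 remove [bdw,lpsj,toukd] add [ucqjh] -> 7 lines: olofa xmoh wsh imdpg ucqjh tszf ggug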